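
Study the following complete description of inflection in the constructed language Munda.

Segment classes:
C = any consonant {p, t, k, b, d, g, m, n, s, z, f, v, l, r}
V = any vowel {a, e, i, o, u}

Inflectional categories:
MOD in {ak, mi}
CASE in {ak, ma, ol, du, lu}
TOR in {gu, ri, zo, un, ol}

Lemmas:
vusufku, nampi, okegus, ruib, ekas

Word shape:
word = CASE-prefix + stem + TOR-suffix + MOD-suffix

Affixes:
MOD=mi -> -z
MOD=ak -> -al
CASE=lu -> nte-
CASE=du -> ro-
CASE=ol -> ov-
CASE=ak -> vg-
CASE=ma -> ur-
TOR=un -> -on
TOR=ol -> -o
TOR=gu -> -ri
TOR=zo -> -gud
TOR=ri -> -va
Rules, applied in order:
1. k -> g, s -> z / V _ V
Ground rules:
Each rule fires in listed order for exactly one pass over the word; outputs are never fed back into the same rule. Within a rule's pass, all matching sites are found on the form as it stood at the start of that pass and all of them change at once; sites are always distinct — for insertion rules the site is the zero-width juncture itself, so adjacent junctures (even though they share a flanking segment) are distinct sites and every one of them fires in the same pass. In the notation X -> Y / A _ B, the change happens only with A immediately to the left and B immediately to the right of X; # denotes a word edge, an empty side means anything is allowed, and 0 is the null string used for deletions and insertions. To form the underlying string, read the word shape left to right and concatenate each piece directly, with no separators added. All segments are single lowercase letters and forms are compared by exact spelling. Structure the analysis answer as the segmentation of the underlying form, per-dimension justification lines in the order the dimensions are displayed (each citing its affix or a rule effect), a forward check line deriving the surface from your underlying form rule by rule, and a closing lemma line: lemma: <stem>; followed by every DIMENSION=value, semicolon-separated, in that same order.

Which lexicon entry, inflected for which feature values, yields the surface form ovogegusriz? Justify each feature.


underlying: ov-okegus-ri-z
MOD=mi - signalled by the affix -z
CASE=ol - signalled by the affix ov-
TOR=gu - signalled by the affix -ri
check: ovokegusriz -> ovogegusriz
lemma: okegus; MOD=mi; CASE=ol; TOR=gu


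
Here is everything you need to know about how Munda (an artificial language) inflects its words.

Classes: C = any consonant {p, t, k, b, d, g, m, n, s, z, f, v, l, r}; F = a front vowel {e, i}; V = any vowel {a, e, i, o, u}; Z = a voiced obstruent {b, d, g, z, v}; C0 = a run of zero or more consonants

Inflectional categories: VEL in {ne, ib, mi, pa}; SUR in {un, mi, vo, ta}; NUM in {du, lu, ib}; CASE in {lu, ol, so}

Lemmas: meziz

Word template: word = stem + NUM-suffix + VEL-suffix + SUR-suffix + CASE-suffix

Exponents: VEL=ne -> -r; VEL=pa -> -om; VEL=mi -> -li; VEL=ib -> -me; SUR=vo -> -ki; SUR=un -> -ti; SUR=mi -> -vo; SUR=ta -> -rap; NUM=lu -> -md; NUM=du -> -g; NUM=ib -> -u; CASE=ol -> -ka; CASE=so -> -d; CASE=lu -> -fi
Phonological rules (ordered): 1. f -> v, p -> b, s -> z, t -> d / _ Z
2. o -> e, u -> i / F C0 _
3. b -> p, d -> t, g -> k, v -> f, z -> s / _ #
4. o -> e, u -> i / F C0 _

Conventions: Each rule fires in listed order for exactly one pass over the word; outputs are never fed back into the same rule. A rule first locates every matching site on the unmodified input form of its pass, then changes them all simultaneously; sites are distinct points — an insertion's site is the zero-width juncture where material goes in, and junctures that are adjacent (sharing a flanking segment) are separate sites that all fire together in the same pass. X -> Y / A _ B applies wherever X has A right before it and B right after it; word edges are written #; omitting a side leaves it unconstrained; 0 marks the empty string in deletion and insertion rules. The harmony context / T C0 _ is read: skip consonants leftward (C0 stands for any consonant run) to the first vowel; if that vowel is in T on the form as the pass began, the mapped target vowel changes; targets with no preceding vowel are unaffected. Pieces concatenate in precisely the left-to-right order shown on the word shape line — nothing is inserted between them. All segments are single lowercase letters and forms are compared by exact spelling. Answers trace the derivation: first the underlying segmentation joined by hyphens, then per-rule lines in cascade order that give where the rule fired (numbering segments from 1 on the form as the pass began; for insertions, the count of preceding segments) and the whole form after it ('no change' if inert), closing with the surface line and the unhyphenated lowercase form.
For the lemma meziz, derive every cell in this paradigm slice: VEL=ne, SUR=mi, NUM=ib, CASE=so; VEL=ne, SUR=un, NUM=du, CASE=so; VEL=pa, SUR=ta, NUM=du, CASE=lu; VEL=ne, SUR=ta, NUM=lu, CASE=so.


cell VEL=ne, SUR=mi, NUM=ib, CASE=so:
underlying: meziz-u-r-vo-d
1. f -> v, p -> b, s -> z, t -> d / _ Z: no change
2. o -> e, u -> i / F C0 _: fires at position(s) 6: mezizirvod
3. b -> p, d -> t, g -> k, v -> f, z -> s / _ #: fires at position(s) 10: mezizirvot
4. o -> e, u -> i / F C0 _: fires at position(s) 9: mezizirvet
surface: mezizirvet

cell VEL=ne, SUR=un, NUM=du, CASE=so:
underlying: meziz-g-r-ti-d
1. f -> v, p -> b, s -> z, t -> d / _ Z: no change
2. o -> e, u -> i / F C0 _: no change
3. b -> p, d -> t, g -> k, v -> f, z -> s / _ #: fires at position(s) 10: mezizgrtit
4. o -> e, u -> i / F C0 _: no change
surface: mezizgrtit

cell VEL=pa, SUR=ta, NUM=du, CASE=lu:
underlying: meziz-g-om-rap-fi
1. f -> v, p -> b, s -> z, t -> d / _ Z: no change
2. o -> e, u -> i / F C0 _: fires at position(s) 7: mezizgemrapfi
3. b -> p, d -> t, g -> k, v -> f, z -> s / _ #: no change
4. o -> e, u -> i / F C0 _: no change
surface: mezizgemrapfi

cell VEL=ne, SUR=ta, NUM=lu, CASE=so:
underlying: meziz-md-r-rap-d
1. f -> v, p -> b, s -> z, t -> d / _ Z: fires at position(s) 11: mezizmdrrabd
2. o -> e, u -> i / F C0 _: no change
3. b -> p, d -> t, g -> k, v -> f, z -> s / _ #: fires at position(s) 12: mezizmdrrabt
4. o -> e, u -> i / F C0 _: no change
surface: mezizmdrrabt


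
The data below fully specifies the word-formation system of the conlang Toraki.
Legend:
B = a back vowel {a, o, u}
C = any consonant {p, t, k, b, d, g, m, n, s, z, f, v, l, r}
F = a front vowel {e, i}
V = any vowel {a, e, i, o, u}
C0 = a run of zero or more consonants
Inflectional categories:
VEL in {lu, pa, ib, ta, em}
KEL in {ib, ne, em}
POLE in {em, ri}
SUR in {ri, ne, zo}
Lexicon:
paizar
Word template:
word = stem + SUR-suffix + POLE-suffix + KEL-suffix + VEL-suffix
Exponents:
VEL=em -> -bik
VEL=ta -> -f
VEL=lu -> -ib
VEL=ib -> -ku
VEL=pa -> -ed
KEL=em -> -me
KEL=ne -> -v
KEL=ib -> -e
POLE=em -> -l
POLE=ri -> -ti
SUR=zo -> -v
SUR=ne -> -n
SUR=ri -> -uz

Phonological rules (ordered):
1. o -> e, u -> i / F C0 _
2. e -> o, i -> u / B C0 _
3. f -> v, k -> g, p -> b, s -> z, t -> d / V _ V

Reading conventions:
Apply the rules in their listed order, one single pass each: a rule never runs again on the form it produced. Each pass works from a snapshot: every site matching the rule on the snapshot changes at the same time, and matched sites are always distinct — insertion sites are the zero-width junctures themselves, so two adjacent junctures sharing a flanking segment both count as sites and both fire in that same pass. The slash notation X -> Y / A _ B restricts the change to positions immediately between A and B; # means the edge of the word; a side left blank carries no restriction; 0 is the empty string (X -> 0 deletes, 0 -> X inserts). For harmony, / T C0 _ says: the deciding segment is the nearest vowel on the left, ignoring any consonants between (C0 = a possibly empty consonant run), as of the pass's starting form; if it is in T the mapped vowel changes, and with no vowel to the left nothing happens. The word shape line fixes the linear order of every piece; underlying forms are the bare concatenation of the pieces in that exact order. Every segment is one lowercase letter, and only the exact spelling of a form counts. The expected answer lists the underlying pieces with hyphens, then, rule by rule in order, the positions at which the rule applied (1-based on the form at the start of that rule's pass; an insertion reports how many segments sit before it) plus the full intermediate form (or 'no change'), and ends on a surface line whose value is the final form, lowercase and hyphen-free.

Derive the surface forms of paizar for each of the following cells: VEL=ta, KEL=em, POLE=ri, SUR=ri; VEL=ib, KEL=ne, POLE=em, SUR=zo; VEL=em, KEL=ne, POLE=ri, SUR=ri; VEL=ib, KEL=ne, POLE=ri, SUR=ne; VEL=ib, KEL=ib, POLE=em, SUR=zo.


cell VEL=ta, KEL=em, POLE=ri, SUR=ri:
underlying: paizar-uz-ti-me-f
1. o -> e, u -> i / F C0 _: no change
2. e -> o, i -> u / B C0 _: fires at position(s) 3, 10: pauzaruztumef
3. f -> v, k -> g, p -> b, s -> z, t -> d / V _ V: no change
surface: pauzaruztumef

cell VEL=ib, KEL=ne, POLE=em, SUR=zo:
underlying: paizar-v-l-v-ku
1. o -> e, u -> i / F C0 _: no change
2. e -> o, i -> u / B C0 _: fires at position(s) 3: pauzarvlvku
3. f -> v, k -> g, p -> b, s -> z, t -> d / V _ V: no change
surface: pauzarvlvku

cell VEL=em, KEL=ne, POLE=ri, SUR=ri:
underlying: paizar-uz-ti-v-bik
1. o -> e, u -> i / F C0 _: no change
2. e -> o, i -> u / B C0 _: fires at position(s) 3, 10: pauzaruztuvbik
3. f -> v, k -> g, p -> b, s -> z, t -> d / V _ V: no change
surface: pauzaruztuvbik

cell VEL=ib, KEL=ne, POLE=ri, SUR=ne:
underlying: paizar-n-ti-v-ku
1. o -> e, u -> i / F C0 _: fires at position(s) 12: paizarntivki
2. e -> o, i -> u / B C0 _: fires at position(s) 3, 9: pauzarntuvki
3. f -> v, k -> g, p -> b, s -> z, t -> d / V _ V: no change
surface: pauzarntuvki

cell VEL=ib, KEL=ib, POLE=em, SUR=zo:
underlying: paizar-v-l-e-ku
1. o -> e, u -> i / F C0 _: fires at position(s) 11: paizarvleki
2. e -> o, i -> u / B C0 _: fires at position(s) 3, 9: pauzarvloki
3. f -> v, k -> g, p -> b, s -> z, t -> d / V _ V: fires at position(s) 10: pauzarvlogi
surface: pauzarvlogi


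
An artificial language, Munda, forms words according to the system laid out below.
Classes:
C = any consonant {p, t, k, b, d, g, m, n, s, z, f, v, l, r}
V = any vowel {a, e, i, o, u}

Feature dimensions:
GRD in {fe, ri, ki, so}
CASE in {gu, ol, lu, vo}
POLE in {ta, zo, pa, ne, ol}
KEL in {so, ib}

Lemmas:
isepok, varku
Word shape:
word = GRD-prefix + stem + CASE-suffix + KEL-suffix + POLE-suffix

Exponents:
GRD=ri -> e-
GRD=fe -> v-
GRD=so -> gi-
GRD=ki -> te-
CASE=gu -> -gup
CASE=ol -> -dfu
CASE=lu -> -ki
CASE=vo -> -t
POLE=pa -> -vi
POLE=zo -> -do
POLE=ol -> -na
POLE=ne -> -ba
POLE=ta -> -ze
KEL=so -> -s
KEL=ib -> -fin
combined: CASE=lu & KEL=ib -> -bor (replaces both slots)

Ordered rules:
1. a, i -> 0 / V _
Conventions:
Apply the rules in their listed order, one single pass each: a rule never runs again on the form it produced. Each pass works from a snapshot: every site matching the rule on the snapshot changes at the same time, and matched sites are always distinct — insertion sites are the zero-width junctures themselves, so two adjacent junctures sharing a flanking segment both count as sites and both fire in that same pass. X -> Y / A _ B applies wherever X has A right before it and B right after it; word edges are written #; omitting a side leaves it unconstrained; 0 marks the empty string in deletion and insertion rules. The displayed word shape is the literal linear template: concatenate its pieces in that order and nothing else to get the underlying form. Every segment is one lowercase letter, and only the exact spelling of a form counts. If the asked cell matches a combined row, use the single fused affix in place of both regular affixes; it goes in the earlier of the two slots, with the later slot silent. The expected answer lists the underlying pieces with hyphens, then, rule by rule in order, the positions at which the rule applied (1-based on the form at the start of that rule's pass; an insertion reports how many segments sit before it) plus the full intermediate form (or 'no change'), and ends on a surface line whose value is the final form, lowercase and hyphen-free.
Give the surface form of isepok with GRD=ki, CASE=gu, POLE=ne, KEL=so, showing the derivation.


underlying: te-isepok-gup-s-ba
1. a, i -> 0 / V _: fires at position(s) 3: tesepokgupsba
surface: tesepokgupsba


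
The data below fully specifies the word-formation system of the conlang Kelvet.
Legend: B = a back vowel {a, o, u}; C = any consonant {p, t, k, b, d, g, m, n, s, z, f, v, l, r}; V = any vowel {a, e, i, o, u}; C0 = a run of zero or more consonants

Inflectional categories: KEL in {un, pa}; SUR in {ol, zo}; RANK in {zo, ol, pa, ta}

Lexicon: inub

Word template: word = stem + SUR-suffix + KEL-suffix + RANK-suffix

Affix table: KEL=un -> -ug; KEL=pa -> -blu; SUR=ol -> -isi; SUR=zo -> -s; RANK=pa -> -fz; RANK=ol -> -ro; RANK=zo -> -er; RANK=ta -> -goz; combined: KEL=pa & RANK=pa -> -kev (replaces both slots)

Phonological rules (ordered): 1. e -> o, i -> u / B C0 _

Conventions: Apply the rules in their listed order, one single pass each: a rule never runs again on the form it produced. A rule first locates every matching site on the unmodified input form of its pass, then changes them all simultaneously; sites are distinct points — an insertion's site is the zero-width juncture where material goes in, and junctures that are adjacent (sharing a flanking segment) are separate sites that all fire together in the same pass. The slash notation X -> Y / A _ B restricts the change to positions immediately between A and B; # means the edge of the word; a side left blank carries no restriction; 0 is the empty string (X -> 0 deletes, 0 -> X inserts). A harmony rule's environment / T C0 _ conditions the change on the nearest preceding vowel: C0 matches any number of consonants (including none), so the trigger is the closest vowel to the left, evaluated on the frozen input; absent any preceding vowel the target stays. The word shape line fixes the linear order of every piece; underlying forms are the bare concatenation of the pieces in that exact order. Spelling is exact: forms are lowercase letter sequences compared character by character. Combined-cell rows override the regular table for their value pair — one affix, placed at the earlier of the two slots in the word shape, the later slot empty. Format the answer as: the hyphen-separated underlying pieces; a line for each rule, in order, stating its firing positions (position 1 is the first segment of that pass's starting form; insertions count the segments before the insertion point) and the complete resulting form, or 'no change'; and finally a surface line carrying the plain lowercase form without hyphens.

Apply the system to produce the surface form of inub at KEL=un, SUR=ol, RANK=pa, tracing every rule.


underlying: inub-isi-ug-fz
1. e -> o, i -> u / B C0 _: fires at position(s) 5: inubusiugfz
surface: inubusiugfz


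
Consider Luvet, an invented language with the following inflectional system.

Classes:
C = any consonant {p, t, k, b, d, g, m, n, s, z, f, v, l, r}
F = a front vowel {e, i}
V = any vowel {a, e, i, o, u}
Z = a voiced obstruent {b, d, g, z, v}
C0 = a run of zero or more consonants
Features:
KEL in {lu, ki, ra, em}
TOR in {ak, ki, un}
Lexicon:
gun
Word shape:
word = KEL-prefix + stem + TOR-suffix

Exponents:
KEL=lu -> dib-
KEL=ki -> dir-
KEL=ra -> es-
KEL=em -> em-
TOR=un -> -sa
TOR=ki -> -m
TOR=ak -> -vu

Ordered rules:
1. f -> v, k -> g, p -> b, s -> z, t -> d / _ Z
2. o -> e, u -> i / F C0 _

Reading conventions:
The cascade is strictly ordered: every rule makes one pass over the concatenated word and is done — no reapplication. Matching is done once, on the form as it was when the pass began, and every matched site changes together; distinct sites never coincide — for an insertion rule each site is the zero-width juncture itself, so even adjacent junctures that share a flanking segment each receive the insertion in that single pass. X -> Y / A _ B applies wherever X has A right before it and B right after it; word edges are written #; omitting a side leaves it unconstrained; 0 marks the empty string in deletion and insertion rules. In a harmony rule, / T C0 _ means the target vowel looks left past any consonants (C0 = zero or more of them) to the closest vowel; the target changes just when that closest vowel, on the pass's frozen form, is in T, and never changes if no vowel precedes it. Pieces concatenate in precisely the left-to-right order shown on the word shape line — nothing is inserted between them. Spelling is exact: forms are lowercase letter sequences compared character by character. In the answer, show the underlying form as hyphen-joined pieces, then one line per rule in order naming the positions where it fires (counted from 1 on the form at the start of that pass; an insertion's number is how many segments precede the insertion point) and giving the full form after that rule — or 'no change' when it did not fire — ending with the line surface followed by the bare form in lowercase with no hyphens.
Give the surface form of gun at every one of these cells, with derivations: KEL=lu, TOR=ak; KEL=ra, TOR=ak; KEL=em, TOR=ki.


cell KEL=lu, TOR=ak:
underlying: dib-gun-vu
1. f -> v, k -> g, p -> b, s -> z, t -> d / _ Z: no change
2. o -> e, u -> i / F C0 _: fires at position(s) 5: dibginvu
surface: dibginvu

cell KEL=ra, TOR=ak:
underlying: es-gun-vu
1. f -> v, k -> g, p -> b, s -> z, t -> d / _ Z: fires at position(s) 2: ezgunvu
2. o -> e, u -> i / F C0 _: fires at position(s) 4: ezginvu
surface: ezginvu

cell KEL=em, TOR=ki:
underlying: em-gun-m
1. f -> v, k -> g, p -> b, s -> z, t -> d / _ Z: no change
2. o -> e, u -> i / F C0 _: fires at position(s) 4: emginm
surface: emginm


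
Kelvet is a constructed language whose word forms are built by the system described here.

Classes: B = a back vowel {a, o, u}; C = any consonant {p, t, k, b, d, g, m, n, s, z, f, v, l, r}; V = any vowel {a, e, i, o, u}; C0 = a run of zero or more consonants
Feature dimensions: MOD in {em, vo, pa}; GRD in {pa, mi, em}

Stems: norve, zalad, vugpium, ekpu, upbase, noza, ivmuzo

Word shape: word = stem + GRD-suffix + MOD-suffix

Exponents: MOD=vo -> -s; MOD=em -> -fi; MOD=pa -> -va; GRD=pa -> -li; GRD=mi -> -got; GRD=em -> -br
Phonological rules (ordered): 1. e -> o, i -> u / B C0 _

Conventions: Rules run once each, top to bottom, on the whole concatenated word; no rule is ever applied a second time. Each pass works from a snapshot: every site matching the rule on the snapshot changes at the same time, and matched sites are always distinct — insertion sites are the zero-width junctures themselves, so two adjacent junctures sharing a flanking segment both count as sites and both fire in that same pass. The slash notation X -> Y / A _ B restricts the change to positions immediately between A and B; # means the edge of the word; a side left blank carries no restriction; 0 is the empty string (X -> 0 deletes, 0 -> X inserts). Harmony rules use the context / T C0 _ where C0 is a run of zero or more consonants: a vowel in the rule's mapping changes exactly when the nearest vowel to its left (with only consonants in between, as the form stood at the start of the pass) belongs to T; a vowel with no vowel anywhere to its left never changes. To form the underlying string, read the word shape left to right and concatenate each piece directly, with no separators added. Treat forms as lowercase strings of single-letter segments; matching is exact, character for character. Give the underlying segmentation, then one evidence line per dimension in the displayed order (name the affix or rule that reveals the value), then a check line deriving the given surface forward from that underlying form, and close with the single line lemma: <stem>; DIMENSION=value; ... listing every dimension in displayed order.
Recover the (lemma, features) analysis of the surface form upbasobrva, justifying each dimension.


underlying: upbase-br-va
MOD=pa - signalled by the affix -va
GRD=em - signalled by the affix -br
check: upbasebrva -> upbasobrva
lemma: upbase; MOD=pa; GRD=em


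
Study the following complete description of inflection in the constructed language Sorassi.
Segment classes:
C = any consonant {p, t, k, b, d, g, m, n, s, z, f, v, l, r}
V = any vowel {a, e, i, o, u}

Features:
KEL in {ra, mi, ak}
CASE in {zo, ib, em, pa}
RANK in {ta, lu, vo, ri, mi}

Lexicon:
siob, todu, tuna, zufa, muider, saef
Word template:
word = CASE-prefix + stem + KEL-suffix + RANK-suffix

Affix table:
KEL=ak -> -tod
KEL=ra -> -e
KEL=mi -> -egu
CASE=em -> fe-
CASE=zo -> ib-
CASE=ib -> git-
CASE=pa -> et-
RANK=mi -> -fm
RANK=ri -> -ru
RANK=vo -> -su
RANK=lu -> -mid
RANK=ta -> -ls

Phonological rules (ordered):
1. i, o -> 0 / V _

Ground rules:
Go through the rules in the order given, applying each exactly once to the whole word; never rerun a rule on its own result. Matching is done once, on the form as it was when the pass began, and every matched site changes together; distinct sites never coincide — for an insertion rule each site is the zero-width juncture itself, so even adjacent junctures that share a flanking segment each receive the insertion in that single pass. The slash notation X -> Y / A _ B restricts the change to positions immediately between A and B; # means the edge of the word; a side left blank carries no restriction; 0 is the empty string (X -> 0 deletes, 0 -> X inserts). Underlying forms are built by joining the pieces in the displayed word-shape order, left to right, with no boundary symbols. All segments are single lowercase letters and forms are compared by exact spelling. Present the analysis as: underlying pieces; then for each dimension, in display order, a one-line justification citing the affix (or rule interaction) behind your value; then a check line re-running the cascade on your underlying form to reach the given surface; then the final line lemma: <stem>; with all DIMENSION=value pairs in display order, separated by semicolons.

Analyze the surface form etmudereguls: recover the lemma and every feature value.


underlying: et-muider-egu-ls
KEL=mi - signalled by the affix -egu
CASE=pa - signalled by the affix et-
RANK=ta - signalled by the affix -ls
check: etmuidereguls -> etmudereguls
lemma: muider; KEL=mi; CASE=pa; RANK=ta


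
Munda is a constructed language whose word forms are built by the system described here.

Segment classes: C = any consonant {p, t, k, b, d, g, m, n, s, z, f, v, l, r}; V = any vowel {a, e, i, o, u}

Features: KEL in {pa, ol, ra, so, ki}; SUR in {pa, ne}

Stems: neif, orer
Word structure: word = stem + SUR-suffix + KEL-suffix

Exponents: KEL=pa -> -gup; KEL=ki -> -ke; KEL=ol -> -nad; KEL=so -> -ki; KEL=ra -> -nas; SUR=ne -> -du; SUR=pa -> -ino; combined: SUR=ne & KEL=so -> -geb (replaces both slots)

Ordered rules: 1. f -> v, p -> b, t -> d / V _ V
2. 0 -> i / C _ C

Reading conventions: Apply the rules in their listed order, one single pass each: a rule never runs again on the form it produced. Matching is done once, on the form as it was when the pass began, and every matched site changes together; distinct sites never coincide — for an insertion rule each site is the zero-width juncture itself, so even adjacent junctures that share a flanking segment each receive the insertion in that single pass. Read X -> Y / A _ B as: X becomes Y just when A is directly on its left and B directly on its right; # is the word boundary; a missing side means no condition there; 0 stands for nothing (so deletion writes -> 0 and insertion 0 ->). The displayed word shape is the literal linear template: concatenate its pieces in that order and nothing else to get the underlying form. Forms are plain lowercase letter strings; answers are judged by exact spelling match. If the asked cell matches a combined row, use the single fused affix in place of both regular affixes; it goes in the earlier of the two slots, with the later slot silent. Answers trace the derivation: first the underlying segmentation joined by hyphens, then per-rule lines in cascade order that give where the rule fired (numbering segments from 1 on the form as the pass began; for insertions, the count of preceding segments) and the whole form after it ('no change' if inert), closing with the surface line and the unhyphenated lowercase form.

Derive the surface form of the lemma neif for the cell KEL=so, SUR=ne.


underlying: neif-geb
1. f -> v, p -> b, t -> d / V _ V: no change
2. 0 -> i / C _ C: inserts after position(s) 4: neifigeb
surface: neifigeb


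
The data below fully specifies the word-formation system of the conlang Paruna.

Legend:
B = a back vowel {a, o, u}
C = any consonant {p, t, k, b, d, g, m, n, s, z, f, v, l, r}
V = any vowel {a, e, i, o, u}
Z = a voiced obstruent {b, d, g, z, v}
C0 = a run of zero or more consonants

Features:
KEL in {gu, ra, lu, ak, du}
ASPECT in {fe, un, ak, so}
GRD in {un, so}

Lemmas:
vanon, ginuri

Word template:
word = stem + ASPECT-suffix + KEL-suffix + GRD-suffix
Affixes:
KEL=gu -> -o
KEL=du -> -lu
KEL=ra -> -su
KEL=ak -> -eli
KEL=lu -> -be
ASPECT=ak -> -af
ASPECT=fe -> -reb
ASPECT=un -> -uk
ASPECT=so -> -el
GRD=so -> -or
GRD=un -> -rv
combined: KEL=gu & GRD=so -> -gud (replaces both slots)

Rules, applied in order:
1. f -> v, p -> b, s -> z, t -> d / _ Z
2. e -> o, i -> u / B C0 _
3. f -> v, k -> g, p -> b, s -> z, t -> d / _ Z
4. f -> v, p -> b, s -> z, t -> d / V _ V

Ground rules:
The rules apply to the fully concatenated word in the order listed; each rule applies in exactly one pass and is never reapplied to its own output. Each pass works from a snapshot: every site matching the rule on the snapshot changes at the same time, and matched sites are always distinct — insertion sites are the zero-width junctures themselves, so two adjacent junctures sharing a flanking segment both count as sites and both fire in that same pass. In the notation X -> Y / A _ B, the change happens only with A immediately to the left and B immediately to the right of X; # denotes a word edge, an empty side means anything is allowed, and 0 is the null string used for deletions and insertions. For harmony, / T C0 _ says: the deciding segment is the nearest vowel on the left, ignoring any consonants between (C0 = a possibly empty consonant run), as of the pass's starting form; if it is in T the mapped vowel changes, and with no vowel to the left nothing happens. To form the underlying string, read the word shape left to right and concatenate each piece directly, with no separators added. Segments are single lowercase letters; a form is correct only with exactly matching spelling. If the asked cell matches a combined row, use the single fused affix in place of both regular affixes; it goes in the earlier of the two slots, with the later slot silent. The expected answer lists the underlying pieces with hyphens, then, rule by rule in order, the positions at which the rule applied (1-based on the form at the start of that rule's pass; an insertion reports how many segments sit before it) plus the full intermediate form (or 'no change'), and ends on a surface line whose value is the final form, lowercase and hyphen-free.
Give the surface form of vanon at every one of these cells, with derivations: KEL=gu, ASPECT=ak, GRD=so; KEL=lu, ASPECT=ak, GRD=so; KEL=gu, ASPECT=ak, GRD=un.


cell KEL=gu, ASPECT=ak, GRD=so:
underlying: vanon-af-gud
1. f -> v, p -> b, s -> z, t -> d / _ Z: fires at position(s) 7: vanonavgud
2. e -> o, i -> u / B C0 _: no change
3. f -> v, k -> g, p -> b, s -> z, t -> d / _ Z: no change
4. f -> v, p -> b, s -> z, t -> d / V _ V: no change
surface: vanonavgud

cell KEL=lu, ASPECT=ak, GRD=so:
underlying: vanon-af-be-or
1. f -> v, p -> b, s -> z, t -> d / _ Z: fires at position(s) 7: vanonavbeor
2. e -> o, i -> u / B C0 _: fires at position(s) 9: vanonavboor
3. f -> v, k -> g, p -> b, s -> z, t -> d / _ Z: no change
4. f -> v, p -> b, s -> z, t -> d / V _ V: no change
surface: vanonavboor

cell KEL=gu, ASPECT=ak, GRD=un:
underlying: vanon-af-o-rv
1. f -> v, p -> b, s -> z, t -> d / _ Z: no change
2. e -> o, i -> u / B C0 _: no change
3. f -> v, k -> g, p -> b, s -> z, t -> d / _ Z: no change
4. f -> v, p -> b, s -> z, t -> d / V _ V: fires at position(s) 7: vanonavorv
surface: vanonavorv


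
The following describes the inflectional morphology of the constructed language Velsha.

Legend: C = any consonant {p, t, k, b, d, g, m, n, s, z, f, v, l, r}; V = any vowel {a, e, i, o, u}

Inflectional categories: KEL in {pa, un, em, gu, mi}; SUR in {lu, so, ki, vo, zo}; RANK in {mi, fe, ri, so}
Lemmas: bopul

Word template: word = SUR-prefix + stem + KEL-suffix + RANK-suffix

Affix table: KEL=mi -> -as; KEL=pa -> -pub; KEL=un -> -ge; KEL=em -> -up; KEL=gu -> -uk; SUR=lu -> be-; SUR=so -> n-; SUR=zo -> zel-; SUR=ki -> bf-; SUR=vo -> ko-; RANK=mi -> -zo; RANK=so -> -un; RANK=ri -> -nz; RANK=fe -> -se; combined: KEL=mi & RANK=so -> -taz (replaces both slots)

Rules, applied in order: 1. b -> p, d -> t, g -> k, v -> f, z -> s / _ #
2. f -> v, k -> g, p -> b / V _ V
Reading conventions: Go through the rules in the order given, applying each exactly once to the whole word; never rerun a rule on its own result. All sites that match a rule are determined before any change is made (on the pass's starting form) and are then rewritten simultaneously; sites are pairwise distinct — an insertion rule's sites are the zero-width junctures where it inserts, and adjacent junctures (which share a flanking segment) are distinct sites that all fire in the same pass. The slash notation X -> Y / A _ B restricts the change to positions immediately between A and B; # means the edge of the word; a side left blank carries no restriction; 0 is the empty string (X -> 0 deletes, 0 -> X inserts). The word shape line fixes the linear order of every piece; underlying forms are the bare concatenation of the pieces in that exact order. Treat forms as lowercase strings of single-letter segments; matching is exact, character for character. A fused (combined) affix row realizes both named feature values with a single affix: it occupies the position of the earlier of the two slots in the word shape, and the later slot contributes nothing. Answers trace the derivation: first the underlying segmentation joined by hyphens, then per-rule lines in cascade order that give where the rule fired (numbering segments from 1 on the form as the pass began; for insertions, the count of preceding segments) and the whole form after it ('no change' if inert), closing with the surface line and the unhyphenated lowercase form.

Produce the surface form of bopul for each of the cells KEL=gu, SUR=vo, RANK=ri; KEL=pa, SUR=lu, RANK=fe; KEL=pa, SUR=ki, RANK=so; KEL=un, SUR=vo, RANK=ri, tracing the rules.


cell KEL=gu, SUR=vo, RANK=ri:
underlying: ko-bopul-uk-nz
1. b -> p, d -> t, g -> k, v -> f, z -> s / _ #: fires at position(s) 11: kobopulukns
2. f -> v, k -> g, p -> b / V _ V: fires at position(s) 5: kobobulukns
surface: kobobulukns

cell KEL=pa, SUR=lu, RANK=fe:
underlying: be-bopul-pub-se
1. b -> p, d -> t, g -> k, v -> f, z -> s / _ #: no change
2. f -> v, k -> g, p -> b / V _ V: fires at position(s) 5: bebobulpubse
surface: bebobulpubse

cell KEL=pa, SUR=ki, RANK=so:
underlying: bf-bopul-pub-un
1. b -> p, d -> t, g -> k, v -> f, z -> s / _ #: no change
2. f -> v, k -> g, p -> b / V _ V: fires at position(s) 5: bfbobulpubun
surface: bfbobulpubun

cell KEL=un, SUR=vo, RANK=ri:
underlying: ko-bopul-ge-nz
1. b -> p, d -> t, g -> k, v -> f, z -> s / _ #: fires at position(s) 11: kobopulgens
2. f -> v, k -> g, p -> b / V _ V: fires at position(s) 5: kobobulgens
surface: kobobulgens


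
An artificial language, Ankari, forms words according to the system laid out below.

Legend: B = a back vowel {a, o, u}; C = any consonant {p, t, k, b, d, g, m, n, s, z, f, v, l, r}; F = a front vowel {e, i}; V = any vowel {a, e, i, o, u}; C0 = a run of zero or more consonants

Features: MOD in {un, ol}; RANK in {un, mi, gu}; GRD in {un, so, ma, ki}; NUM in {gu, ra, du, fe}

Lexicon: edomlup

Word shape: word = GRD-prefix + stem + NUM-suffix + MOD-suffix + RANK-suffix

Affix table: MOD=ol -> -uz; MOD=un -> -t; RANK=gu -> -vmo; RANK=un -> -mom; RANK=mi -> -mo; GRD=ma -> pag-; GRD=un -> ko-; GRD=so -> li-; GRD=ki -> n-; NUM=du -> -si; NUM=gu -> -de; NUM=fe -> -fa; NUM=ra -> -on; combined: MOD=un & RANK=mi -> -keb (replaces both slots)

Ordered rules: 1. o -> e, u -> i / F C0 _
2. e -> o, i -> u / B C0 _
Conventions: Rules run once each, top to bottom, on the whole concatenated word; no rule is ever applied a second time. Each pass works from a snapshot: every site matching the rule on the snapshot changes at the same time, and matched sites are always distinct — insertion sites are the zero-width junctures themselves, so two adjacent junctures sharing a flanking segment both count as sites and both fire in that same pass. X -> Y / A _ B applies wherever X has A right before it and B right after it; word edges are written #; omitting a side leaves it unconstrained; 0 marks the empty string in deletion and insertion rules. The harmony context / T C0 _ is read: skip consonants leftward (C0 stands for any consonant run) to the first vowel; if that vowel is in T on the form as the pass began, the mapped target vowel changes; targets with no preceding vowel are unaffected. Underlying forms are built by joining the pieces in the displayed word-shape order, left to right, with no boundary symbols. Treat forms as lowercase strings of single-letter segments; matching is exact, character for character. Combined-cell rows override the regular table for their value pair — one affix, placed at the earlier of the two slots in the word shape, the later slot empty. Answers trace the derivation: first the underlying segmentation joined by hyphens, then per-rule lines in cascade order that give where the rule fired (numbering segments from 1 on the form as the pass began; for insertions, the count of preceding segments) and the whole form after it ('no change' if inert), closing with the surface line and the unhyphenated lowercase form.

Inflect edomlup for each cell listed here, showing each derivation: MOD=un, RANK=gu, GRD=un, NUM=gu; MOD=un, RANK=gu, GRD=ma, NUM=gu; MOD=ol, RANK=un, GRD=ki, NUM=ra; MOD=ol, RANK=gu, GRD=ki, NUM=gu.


cell MOD=un, RANK=gu, GRD=un, NUM=gu:
underlying: ko-edomlup-de-t-vmo
1. o -> e, u -> i / F C0 _: fires at position(s) 5, 15: koedemlupdetvme
2. e -> o, i -> u / B C0 _: fires at position(s) 3, 11: koodemlupdotvme
surface: koodemlupdotvme

cell MOD=un, RANK=gu, GRD=ma, NUM=gu:
underlying: pag-edomlup-de-t-vmo
1. o -> e, u -> i / F C0 _: fires at position(s) 6, 16: pagedemlupdetvme
2. e -> o, i -> u / B C0 _: fires at position(s) 4, 12: pagodemlupdotvme
surface: pagodemlupdotvme

cell MOD=ol, RANK=un, GRD=ki, NUM=ra:
underlying: n-edomlup-on-uz-mom
1. o -> e, u -> i / F C0 _: fires at position(s) 4: nedemluponuzmom
2. e -> o, i -> u / B C0 _: no change
surface: nedemluponuzmom

cell MOD=ol, RANK=gu, GRD=ki, NUM=gu:
underlying: n-edomlup-de-uz-vmo
1. o -> e, u -> i / F C0 _: fires at position(s) 4, 11: nedemlupdeizvmo
2. e -> o, i -> u / B C0 _: fires at position(s) 10: nedemlupdoizvmo
surface: nedemlupdoizvmo


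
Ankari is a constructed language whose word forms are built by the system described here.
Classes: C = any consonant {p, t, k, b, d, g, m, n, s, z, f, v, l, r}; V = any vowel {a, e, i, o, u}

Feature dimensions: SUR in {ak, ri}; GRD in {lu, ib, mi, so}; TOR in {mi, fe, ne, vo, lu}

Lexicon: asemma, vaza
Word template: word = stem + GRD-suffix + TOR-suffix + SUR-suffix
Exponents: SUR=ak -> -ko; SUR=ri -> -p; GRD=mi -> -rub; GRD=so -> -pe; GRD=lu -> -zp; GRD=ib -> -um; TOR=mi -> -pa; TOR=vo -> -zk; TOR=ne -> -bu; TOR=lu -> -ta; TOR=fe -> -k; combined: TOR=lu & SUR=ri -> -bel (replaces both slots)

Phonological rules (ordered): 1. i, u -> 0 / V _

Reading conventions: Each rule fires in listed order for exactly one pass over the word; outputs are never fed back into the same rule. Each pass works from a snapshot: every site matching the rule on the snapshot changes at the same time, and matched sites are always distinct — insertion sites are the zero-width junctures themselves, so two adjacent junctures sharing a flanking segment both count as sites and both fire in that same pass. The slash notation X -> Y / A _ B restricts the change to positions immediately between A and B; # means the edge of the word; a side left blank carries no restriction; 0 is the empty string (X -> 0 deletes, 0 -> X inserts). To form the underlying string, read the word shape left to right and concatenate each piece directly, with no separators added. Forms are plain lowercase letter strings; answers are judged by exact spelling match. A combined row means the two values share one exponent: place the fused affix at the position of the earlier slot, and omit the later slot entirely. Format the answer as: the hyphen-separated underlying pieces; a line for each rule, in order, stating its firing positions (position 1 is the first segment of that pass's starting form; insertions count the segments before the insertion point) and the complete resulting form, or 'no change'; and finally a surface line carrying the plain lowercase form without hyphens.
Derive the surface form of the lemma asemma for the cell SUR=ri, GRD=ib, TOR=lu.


underlying: asemma-um-bel
1. i, u -> 0 / V _: fires at position(s) 7: asemmambel
surface: asemmambel


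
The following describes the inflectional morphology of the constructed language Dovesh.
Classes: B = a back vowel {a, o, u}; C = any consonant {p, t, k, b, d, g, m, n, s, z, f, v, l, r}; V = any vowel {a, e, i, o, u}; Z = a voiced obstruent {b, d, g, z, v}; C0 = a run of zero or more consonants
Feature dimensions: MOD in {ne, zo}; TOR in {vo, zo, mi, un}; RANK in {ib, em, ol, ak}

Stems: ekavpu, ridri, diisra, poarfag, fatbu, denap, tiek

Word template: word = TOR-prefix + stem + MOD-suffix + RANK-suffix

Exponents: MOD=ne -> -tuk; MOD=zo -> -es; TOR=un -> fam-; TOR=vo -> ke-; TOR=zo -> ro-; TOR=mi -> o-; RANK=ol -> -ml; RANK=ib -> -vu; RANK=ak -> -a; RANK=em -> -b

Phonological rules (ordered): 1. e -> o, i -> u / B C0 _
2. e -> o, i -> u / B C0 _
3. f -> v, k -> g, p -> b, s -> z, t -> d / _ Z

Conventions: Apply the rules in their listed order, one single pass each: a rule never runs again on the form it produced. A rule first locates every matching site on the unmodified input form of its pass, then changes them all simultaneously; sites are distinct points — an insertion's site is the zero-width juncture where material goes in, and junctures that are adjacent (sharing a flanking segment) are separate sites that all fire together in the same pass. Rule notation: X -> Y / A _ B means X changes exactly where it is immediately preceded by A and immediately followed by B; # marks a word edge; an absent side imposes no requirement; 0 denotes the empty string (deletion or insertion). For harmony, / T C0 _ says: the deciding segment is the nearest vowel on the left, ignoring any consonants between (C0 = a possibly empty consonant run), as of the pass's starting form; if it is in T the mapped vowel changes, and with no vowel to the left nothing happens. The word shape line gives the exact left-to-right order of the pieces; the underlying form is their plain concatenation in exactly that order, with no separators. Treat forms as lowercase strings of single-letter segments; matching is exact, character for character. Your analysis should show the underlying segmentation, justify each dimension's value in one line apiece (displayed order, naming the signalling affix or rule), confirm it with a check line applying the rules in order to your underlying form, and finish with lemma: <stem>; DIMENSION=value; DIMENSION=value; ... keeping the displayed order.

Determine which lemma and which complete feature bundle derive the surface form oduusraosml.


underlying: o-diisra-es-ml
MOD=zo - signalled by the affix -es
TOR=mi - signalled by the affix o-
RANK=ol - signalled by the affix -ml
check: odiisraesml -> oduisraosml -> oduusraosml -> oduusraosml
lemma: diisra; MOD=zo; TOR=mi; RANK=ol


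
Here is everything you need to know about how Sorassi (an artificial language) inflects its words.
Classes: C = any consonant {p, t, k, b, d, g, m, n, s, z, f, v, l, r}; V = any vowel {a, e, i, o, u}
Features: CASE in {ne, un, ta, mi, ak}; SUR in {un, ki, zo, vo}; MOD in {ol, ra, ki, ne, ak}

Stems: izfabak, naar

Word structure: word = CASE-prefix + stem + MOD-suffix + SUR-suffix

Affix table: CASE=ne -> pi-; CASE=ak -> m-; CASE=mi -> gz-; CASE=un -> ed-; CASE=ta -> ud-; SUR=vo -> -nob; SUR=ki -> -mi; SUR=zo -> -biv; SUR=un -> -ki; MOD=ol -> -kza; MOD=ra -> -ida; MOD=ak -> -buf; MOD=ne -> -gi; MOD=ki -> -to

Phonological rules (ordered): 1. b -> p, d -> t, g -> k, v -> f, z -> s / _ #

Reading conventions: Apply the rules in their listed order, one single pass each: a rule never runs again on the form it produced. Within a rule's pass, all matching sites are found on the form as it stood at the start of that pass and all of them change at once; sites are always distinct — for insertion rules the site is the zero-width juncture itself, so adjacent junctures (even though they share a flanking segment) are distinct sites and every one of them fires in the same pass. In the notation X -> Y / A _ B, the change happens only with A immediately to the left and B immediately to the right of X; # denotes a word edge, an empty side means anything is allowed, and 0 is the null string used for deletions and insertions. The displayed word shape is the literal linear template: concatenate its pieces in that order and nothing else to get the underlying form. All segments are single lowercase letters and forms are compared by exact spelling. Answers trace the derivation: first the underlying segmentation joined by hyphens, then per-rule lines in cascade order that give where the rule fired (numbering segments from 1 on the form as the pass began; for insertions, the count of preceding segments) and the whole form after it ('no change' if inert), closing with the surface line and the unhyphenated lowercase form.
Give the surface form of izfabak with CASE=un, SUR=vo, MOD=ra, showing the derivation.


underlying: ed-izfabak-ida-nob
1. b -> p, d -> t, g -> k, v -> f, z -> s / _ #: fires at position(s) 15: edizfabakidanop
surface: edizfabakidanop
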